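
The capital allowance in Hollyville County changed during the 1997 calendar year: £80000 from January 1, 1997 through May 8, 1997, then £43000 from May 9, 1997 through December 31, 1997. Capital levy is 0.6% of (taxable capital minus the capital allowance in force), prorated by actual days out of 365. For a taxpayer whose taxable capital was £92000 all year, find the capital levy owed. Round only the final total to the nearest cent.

January 1 – May 8, 1997: 128 days, exemption £80000 → (£92000 − £80000) × 0.6% × 128/365 = £25.2493
May 9 – December 31, 1997: 237 days, exemption £43000 → (£92000 − £43000) × 0.6% × 237/365 = £190.8986
Total = £216.1479

£216.15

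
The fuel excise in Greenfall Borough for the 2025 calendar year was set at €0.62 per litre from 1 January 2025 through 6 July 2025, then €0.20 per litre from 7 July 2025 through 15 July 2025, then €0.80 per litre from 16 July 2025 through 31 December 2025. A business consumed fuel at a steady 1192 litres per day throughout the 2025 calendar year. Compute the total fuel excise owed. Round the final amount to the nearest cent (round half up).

1 January – 6 July 2025: 187 days × 1192 litres/day = 222,904 litres at €0.62/litre → €138,200.48
7 July – 15 July 2025: 9 days × 1192 litres/day = 10,728 litres at €0.20/litre → €2,145.60
16 July – 31 December 2025: 169 days × 1192 litres/day = 201,448 litres at €0.80/litre → €161,158.40

€301,504.48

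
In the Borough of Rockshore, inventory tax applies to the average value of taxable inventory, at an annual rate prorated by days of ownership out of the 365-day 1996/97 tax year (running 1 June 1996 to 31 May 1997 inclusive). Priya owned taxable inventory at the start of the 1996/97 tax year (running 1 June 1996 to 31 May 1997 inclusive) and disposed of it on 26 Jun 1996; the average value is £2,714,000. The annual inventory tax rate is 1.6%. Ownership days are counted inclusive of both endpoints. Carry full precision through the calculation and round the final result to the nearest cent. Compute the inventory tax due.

Days held (1 Jun – 26 Jun 1996): 26 out of 365
Tax = £2,714,000 × 1.6% × 26/365 = £3,093.2164

£3,093.22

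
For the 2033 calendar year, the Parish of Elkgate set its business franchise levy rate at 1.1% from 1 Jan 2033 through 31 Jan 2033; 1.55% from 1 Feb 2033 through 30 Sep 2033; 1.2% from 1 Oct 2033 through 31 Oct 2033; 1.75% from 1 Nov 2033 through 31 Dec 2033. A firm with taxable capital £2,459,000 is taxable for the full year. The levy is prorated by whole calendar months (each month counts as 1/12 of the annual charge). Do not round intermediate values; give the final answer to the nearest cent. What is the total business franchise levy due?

£37,294.83

1 Jan – 31 Jan 2033: 1 month at 1.1% → £2,459,000 × 1.1% × 1/12 = £2,254.0833
1 Feb – 30 Sep 2033: 8 months at 1.55% → £2,459,000 × 1.55% × 8/12 = £25,409.6667
1 Oct – 31 Oct 2033: 1 month at 1.2% → £2,459,000 × 1.2% × 1/12 = £2,459.0000
1 Nov – 31 Dec 2033: 2 months at 1.75% → £2,459,000 × 1.75% × 2/12 = £7,172.0833
Total = £37,294.8333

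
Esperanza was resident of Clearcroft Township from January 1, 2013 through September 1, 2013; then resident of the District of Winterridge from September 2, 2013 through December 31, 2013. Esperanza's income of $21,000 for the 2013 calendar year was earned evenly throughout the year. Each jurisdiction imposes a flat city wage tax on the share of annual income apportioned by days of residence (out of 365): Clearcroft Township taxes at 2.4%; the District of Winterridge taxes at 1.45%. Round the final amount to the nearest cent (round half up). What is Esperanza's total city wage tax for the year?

Clearcroft Township, January 1 – September 1, 2013: 244 days → $21,000 × 2.4% × 244/365 = $336.9205
The District of Winterridge, September 2 – December 31, 2013: 121 days → $21,000 × 1.45% × 121/365 = $100.9438
Total = $437.8644

$437.86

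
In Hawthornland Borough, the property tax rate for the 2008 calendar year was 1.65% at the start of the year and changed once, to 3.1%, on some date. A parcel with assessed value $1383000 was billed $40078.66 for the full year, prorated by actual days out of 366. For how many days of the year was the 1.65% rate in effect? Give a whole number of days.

51 days

Let d = days at the first rate; then 366 − d days at the second rate.
$1383000 × [1.65%·d + 3.1%·(366−d)] / 366 = $40078.66
Solving gives d = 51, so the new rate took effect on 21 February 2008.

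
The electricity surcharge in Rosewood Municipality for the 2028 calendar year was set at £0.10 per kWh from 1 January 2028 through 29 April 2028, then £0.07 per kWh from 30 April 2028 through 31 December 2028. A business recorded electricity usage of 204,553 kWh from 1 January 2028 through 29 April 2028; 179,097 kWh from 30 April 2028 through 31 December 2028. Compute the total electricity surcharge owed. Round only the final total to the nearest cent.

£32992.09

1 January – 29 April 2028: 204,553 kWh at £0.10/kWh → £20455.30
30 April – 31 December 2028: 179,097 kWh at £0.07/kWh → £12536.79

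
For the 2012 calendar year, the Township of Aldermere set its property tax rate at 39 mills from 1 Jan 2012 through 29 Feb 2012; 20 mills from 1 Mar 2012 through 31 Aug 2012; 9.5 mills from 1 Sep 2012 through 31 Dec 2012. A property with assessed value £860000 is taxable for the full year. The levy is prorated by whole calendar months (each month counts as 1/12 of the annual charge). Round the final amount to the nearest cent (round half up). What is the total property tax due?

£16913.33

1 Jan – 29 Feb 2012: 2 months at 39 mills → £860000 × 3.9% × 2/12 = £5590.0000
1 Mar – 31 Aug 2012: 6 months at 20 mills → £860000 × 2% × 6/12 = £8600.0000
1 Sep – 31 Dec 2012: 4 months at 9.5 mills → £860000 × 0.95% × 4/12 = £2723.3333
Total = £16913.3333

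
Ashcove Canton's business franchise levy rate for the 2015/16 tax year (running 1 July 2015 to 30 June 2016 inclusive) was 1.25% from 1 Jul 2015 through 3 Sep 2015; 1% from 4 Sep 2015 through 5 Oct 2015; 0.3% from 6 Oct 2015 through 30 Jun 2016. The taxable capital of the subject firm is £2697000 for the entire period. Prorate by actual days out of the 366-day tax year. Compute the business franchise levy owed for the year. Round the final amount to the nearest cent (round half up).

1 Jul – 3 Sep 2015: 65 days at 1.25% → £2697000 × 1.25% × 65/366 = £5987.1926
4 Sep – 5 Oct 2015: 32 days at 1% → £2697000 × 1% × 32/366 = £2358.0328
6 Oct 2015 – 30 Jun 2016: 269 days at 0.3% → £2697000 × 0.3% × 269/366 = £5946.6639
Total = £14291.8893

£14291.89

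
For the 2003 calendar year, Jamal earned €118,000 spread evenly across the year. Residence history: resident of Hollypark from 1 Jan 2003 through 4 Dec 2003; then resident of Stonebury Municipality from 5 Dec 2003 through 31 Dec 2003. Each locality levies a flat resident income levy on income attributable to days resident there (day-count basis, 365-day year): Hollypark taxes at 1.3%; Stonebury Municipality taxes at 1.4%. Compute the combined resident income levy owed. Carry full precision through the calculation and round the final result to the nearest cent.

Hollypark, 1 Jan – 4 Dec 2003: 338 days → €118,000 × 1.3% × 338/365 = €1,420.5260
Stonebury Municipality, 5 Dec – 31 Dec 2003: 27 days → €118,000 × 1.4% × 27/365 = €122.2027
Total = €1,542.7288

€1,542.73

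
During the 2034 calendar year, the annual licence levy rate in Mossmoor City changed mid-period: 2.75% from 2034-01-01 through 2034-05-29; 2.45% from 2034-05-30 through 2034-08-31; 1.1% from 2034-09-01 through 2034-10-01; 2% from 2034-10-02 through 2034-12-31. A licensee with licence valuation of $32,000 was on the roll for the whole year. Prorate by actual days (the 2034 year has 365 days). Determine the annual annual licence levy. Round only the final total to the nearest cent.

$750.60

2034-01-01 to 2034-05-29: 149 days at 2.75% → $32,000 × 2.75% × 149/365 = $359.2329
2034-05-30 to 2034-08-31: 94 days at 2.45% → $32,000 × 2.45% × 94/365 = $201.9068
2034-09-01 to 2034-10-01: 31 days at 1.1% → $32,000 × 1.1% × 31/365 = $29.8959
2034-10-02 to 2034-12-31: 91 days at 2% → $32,000 × 2% × 91/365 = $159.5616
Total = $750.5973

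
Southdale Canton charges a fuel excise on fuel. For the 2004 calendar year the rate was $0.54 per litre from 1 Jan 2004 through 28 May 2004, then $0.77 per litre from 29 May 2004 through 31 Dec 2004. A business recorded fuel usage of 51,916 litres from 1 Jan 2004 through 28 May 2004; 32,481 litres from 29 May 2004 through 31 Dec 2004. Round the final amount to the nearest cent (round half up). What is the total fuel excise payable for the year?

$53045.01

1 Jan – 28 May 2004: 51,916 litres at $0.54/litre → $28034.64
29 May – 31 Dec 2004: 32,481 litres at $0.77/litre → $25010.37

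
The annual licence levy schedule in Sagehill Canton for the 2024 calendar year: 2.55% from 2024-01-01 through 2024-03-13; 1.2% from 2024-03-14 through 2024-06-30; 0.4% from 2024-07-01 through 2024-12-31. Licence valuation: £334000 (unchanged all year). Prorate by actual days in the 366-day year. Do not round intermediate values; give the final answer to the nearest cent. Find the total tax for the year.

£3564.04

2024-01-01 to 2024-03-13: 73 days at 2.55% → £334000 × 2.55% × 73/366 = £1698.7459
2024-03-14 to 2024-06-30: 109 days at 1.2% → £334000 × 1.2% × 109/366 = £1193.6393
2024-07-01 to 2024-12-31: 184 days at 0.4% → £334000 × 0.4% × 184/366 = £671.6503
Total = £3564.0355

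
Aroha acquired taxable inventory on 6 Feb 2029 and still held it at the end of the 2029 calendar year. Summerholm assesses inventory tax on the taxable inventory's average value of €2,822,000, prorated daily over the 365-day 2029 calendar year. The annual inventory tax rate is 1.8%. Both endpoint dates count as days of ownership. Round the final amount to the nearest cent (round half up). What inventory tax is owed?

€45,785.98

Days held (6 Feb – 31 Dec 2029): 329 out of 365
Tax = €2,822,000 × 1.8% × 329/365 = €45,785.9836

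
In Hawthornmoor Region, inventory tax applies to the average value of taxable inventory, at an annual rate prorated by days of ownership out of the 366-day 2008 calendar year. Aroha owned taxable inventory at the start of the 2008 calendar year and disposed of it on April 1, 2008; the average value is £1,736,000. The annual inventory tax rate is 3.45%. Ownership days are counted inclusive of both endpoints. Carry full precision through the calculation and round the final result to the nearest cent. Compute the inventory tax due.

Days held (January 1 – April 1, 2008): 92 out of 366
Tax = £1,736,000 × 3.45% × 92/366 = £15,054.8197

£15,054.82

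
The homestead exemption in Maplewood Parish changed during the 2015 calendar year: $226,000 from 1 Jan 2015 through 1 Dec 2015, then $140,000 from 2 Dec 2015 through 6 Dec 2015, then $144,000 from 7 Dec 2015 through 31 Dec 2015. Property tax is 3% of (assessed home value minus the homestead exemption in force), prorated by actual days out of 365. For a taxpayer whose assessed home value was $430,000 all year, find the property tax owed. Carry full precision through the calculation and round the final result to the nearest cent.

$6,323.84

1 Jan – 1 Dec 2015: 335 days, exemption $226,000 → ($430,000 − $226,000) × 3% × 335/365 = $5,616.9863
2 Dec – 6 Dec 2015: 5 days, exemption $140,000 → ($430,000 − $140,000) × 3% × 5/365 = $119.1781
7 Dec – 31 Dec 2015: 25 days, exemption $144,000 → ($430,000 − $144,000) × 3% × 25/365 = $587.6712
Total = $6,323.8356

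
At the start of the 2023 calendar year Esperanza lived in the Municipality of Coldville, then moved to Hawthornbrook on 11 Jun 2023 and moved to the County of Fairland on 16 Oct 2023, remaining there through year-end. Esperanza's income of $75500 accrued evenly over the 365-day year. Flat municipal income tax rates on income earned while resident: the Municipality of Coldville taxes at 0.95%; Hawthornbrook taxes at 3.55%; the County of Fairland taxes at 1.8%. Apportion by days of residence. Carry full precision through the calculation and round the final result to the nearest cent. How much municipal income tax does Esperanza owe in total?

$1535.65

The Municipality of Coldville, 1 Jan – 10 Jun 2023: 161 days → $75500 × 0.95% × 161/365 = $316.3760
Hawthornbrook, 11 Jun – 15 Oct 2023: 127 days → $75500 × 3.55% × 127/365 = $932.5801
The County of Fairland, 16 Oct – 31 Dec 2023: 77 days → $75500 × 1.8% × 77/365 = $286.6932
Total = $1535.6493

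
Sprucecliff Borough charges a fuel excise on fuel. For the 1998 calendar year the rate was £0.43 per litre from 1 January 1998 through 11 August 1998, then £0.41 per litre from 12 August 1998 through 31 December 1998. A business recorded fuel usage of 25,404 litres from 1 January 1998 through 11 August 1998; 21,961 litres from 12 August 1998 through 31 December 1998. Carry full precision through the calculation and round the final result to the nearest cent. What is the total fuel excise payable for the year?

1 January – 11 August 1998: 25,404 litres at £0.43/litre → £10,923.72
12 August – 31 December 1998: 21,961 litres at £0.41/litre → £9,004.01

£19,927.73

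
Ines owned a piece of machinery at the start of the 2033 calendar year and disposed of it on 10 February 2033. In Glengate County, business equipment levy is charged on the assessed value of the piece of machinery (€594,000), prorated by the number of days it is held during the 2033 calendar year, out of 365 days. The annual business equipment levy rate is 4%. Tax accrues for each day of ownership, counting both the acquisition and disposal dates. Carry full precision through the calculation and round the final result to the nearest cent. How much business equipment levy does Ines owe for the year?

€2,668.93

Days held (1 January – 10 February 2033): 41 out of 365
Tax = €594,000 × 4% × 41/365 = €2,668.9315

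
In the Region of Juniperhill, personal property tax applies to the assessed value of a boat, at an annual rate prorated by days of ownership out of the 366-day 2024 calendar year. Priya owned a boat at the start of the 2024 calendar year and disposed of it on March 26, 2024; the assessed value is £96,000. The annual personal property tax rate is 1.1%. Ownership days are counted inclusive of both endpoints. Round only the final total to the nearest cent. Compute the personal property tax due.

Days held (January 1 – March 26, 2024): 86 out of 366
Tax = £96,000 × 1.1% × 86/366 = £248.1311

£248.13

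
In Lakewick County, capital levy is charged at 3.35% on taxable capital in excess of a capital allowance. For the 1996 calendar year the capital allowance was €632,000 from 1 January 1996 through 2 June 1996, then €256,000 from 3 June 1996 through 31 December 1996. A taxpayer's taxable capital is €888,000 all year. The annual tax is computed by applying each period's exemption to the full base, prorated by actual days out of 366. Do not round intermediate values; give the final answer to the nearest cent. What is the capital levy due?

1 January – 2 June 1996: 154 days, exemption €632,000 → (€888,000 − €632,000) × 3.35% × 154/366 = €3,608.4809
3 June – 31 December 1996: 212 days, exemption €256,000 → (€888,000 − €256,000) × 3.35% × 212/366 = €12,263.5628
Total = €15,872.0437

€15,872.04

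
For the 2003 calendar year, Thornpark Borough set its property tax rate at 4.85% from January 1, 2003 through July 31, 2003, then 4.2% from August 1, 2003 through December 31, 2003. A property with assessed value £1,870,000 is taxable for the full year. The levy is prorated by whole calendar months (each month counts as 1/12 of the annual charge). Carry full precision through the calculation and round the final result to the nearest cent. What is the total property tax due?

£85,630.42

January 1 – July 31, 2003: 7 months at 4.85% → £1,870,000 × 4.85% × 7/12 = £52,905.4167
August 1 – December 31, 2003: 5 months at 4.2% → £1,870,000 × 4.2% × 5/12 = £32,725.0000
Total = £85,630.4167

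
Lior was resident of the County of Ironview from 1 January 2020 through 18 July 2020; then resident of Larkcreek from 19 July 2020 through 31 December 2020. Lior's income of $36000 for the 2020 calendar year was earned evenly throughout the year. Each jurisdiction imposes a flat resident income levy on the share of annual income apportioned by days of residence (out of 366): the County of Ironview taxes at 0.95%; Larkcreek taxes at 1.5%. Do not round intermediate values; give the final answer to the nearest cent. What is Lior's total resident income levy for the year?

The County of Ironview, 1 January – 18 July 2020: 200 days → $36000 × 0.95% × 200/366 = $186.8852
Larkcreek, 19 July – 31 December 2020: 166 days → $36000 × 1.5% × 166/366 = $244.9180
Total = $431.8033

$431.80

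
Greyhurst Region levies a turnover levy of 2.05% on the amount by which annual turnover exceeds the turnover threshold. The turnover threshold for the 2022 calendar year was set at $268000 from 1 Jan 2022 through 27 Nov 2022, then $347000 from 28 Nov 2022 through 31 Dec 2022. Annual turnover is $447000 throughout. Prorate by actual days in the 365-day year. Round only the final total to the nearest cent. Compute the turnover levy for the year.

1 Jan – 27 Nov 2022: 331 days, exemption $268000 → ($447000 − $268000) × 2.05% × 331/365 = $3327.6836
28 Nov – 31 Dec 2022: 34 days, exemption $347000 → ($447000 − $347000) × 2.05% × 34/365 = $190.9589
Total = $3518.6425

$3518.64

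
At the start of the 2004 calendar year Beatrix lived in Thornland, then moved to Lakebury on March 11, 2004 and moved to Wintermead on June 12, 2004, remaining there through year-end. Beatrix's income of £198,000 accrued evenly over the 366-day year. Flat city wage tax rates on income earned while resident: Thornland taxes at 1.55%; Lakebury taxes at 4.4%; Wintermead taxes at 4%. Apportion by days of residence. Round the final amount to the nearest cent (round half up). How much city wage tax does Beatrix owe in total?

Thornland, January 1 – March 10, 2004: 70 days → £198,000 × 1.55% × 70/366 = £586.9672
Lakebury, March 11 – June 11, 2004: 93 days → £198,000 × 4.4% × 93/366 = £2,213.7049
Wintermead, June 12 – December 31, 2004: 203 days → £198,000 × 4% × 203/366 = £4,392.7869
Total = £7,193.4590

£7,193.46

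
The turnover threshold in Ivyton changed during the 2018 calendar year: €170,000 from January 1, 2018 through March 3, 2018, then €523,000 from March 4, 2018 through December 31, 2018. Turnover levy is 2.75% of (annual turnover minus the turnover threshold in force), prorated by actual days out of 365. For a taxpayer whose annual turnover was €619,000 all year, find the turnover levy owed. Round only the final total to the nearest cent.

January 1 – March 3, 2018: 62 days, exemption €170,000 → (€619,000 − €170,000) × 2.75% × 62/365 = €2,097.3836
March 4 – December 31, 2018: 303 days, exemption €523,000 → (€619,000 − €523,000) × 2.75% × 303/365 = €2,191.5616
Total = €4,288.9452

€4,288.95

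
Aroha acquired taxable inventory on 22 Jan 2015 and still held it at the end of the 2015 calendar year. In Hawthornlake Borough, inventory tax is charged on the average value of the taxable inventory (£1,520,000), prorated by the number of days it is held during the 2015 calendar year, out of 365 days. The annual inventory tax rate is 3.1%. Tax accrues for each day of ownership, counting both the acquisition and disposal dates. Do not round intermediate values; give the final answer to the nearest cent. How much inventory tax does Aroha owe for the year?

£44,408.99

Days held (22 Jan – 31 Dec 2015): 344 out of 365
Tax = £1,520,000 × 3.1% × 344/365 = £44,408.9863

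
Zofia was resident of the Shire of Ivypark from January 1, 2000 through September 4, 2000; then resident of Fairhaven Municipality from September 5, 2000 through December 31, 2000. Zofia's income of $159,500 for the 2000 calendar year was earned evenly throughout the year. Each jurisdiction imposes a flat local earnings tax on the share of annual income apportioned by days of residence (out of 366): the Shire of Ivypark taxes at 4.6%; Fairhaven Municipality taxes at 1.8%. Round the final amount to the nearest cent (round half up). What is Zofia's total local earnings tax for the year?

$5,897.14

The Shire of Ivypark, January 1 – September 4, 2000: 248 days → $159,500 × 4.6% × 248/366 = $4,971.5191
Fairhaven Municipality, September 5 – December 31, 2000: 118 days → $159,500 × 1.8% × 118/366 = $925.6230
Total = $5,897.1421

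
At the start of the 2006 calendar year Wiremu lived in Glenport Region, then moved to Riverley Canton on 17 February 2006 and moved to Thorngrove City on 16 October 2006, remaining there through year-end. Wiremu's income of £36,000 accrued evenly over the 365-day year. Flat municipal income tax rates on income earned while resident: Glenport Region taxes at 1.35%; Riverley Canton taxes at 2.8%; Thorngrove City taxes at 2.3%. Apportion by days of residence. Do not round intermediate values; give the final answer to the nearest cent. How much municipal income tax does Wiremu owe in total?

Glenport Region, 1 January – 16 February 2006: 47 days → £36,000 × 1.35% × 47/365 = £62.5808
Riverley Canton, 17 February – 15 October 2006: 241 days → £36,000 × 2.8% × 241/365 = £665.5562
Thorngrove City, 16 October – 31 December 2006: 77 days → £36,000 × 2.3% × 77/365 = £174.6740
Total = £902.8110

£902.81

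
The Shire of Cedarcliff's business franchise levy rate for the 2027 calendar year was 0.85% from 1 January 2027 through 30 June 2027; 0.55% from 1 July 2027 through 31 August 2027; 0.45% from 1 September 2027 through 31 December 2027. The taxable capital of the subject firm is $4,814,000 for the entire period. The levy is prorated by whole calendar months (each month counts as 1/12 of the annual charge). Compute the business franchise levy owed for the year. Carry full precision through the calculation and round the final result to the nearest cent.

$32,093.33

1 January – 30 June 2027: 6 months at 0.85% → $4,814,000 × 0.85% × 6/12 = $20,459.5000
1 July – 31 August 2027: 2 months at 0.55% → $4,814,000 × 0.55% × 2/12 = $4,412.8333
1 September – 31 December 2027: 4 months at 0.45% → $4,814,000 × 0.45% × 4/12 = $7,221.0000
Total = $32,093.3333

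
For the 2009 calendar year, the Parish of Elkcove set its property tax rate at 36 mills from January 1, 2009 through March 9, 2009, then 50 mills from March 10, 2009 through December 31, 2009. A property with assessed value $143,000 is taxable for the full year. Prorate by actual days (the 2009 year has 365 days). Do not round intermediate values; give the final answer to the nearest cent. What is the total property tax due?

January 1 – March 9, 2009: 68 days at 36 mills → $143,000 × 3.6% × 68/365 = $959.0795
March 10 – December 31, 2009: 297 days at 50 mills → $143,000 × 5% × 297/365 = $5,817.9452
Total = $6,777.0247

$6,777.02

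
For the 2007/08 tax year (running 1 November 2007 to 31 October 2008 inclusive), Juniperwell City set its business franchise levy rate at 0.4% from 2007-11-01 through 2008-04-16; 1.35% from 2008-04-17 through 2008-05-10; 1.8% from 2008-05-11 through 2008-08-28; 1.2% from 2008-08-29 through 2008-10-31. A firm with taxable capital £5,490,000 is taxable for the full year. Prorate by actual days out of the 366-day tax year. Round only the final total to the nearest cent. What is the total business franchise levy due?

£56,160.00

2007-11-01 to 2008-04-16: 168 days at 0.4% → £5,490,000 × 0.4% × 168/366 = £10,080.0000
2008-04-17 to 2008-05-10: 24 days at 1.35% → £5,490,000 × 1.35% × 24/366 = £4,860.0000
2008-05-11 to 2008-08-28: 110 days at 1.8% → £5,490,000 × 1.8% × 110/366 = £29,700.0000
2008-08-29 to 2008-10-31: 64 days at 1.2% → £5,490,000 × 1.2% × 64/366 = £11,520.0000
Total = £56,160.0000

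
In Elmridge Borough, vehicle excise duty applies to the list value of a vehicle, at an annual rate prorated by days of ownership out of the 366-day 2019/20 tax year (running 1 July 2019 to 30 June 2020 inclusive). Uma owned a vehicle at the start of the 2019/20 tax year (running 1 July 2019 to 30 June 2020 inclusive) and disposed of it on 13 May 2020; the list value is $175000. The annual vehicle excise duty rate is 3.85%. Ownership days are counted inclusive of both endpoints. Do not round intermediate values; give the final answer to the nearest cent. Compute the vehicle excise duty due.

$5853.89

Days held (1 Jul 2019 – 13 May 2020): 318 out of 366
Tax = $175000 × 3.85% × 318/366 = $5853.8934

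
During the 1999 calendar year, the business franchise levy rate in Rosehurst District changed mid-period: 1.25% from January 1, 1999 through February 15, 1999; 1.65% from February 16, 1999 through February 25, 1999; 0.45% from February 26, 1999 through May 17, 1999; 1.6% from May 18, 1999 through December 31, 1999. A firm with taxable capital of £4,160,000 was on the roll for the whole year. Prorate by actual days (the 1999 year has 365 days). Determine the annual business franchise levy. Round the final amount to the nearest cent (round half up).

January 1 – February 15, 1999: 46 days at 1.25% → £4,160,000 × 1.25% × 46/365 = £6,553.4247
February 16 – February 25, 1999: 10 days at 1.65% → £4,160,000 × 1.65% × 10/365 = £1,880.5479
February 26 – May 17, 1999: 81 days at 0.45% → £4,160,000 × 0.45% × 81/365 = £4,154.3014
May 18 – December 31, 1999: 228 days at 1.6% → £4,160,000 × 1.6% × 228/365 = £41,577.2055
Total = £54,165.4795

£54,165.48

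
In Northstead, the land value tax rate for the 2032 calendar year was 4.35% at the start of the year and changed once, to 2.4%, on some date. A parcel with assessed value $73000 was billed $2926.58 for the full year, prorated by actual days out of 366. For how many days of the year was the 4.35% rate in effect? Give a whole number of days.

Let d = days at the first rate; then 366 − d days at the second rate.
$73000 × [4.35%·d + 2.4%·(366−d)] / 366 = $2926.58
Solving gives d = 302, so the new rate took effect on October 29, 2032.

302 days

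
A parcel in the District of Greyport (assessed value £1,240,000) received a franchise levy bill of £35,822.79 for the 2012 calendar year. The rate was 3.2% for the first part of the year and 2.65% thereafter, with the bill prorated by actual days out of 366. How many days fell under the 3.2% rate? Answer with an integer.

Let d = days at the first rate; then 366 − d days at the second rate.
£1,240,000 × [3.2%·d + 2.65%·(366−d)] / 366 = £35,822.79
Solving gives d = 159, so the new rate took effect on 8 Jun 2012.

159 days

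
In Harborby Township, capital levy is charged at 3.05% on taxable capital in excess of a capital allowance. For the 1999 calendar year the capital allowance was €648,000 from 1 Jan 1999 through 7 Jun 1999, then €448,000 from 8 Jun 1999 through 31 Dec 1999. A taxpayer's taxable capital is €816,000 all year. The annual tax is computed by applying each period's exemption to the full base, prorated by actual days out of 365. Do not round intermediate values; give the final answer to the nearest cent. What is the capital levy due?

€8,583.45

1 Jan – 7 Jun 1999: 158 days, exemption €648,000 → (€816,000 − €648,000) × 3.05% × 158/365 = €2,218.0603
8 Jun – 31 Dec 1999: 207 days, exemption €448,000 → (€816,000 − €448,000) × 3.05% × 207/365 = €6,365.3918
Total = €8,583.4521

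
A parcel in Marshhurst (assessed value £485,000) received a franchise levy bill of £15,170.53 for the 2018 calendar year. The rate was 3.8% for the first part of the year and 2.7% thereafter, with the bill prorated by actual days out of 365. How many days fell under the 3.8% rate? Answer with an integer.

Let d = days at the first rate; then 365 − d days at the second rate.
£485,000 × [3.8%·d + 2.7%·(365−d)] / 365 = £15,170.53
Solving gives d = 142, so the new rate took effect on 23 May 2018.

142 days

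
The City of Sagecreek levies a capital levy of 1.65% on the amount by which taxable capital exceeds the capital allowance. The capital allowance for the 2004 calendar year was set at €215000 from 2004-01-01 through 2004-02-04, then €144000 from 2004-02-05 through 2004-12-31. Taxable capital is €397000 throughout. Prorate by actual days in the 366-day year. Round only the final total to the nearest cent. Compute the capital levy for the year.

€4062.47

2004-01-01 to 2004-02-04: 35 days, exemption €215000 → (€397000 − €215000) × 1.65% × 35/366 = €287.1721
2004-02-05 to 2004-12-31: 331 days, exemption €144000 → (€397000 − €144000) × 1.65% × 331/366 = €3775.2992
Total = €4062.4713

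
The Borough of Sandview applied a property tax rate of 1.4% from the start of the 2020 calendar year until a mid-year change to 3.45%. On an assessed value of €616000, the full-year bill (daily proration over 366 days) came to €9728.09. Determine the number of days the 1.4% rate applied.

334 days

Let d = days at the first rate; then 366 − d days at the second rate.
€616000 × [1.4%·d + 3.45%·(366−d)] / 366 = €9728.09
Solving gives d = 334, so the new rate took effect on 30 November 2020.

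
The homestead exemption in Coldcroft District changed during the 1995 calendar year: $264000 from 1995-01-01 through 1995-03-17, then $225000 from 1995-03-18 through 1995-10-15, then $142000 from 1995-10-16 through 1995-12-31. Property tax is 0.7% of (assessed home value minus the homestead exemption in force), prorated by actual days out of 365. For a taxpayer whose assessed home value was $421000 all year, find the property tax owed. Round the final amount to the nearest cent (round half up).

1995-01-01 to 1995-03-17: 76 days, exemption $264000 → ($421000 − $264000) × 0.7% × 76/365 = $228.8329
1995-03-18 to 1995-10-15: 212 days, exemption $225000 → ($421000 − $225000) × 0.7% × 212/365 = $796.8877
1995-10-16 to 1995-12-31: 77 days, exemption $142000 → ($421000 − $142000) × 0.7% × 77/365 = $412.0027
Total = $1437.7233

$1437.72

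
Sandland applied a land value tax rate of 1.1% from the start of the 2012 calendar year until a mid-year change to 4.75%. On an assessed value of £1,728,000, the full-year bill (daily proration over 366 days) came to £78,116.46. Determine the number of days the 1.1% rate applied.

23 days

Let d = days at the first rate; then 366 − d days at the second rate.
£1,728,000 × [1.1%·d + 4.75%·(366−d)] / 366 = £78,116.46
Solving gives d = 23, so the new rate took effect on January 24, 2012.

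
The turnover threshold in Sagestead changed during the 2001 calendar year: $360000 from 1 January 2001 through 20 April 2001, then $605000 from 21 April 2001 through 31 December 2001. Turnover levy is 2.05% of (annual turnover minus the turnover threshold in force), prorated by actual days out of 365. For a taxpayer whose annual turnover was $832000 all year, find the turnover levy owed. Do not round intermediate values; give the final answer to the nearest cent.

1 January – 20 April 2001: 110 days, exemption $360000 → ($832000 − $360000) × 2.05% × 110/365 = $2916.0548
21 April – 31 December 2001: 255 days, exemption $605000 → ($832000 − $605000) × 2.05% × 255/365 = $3251.0753
Total = $6167.1301

$6167.13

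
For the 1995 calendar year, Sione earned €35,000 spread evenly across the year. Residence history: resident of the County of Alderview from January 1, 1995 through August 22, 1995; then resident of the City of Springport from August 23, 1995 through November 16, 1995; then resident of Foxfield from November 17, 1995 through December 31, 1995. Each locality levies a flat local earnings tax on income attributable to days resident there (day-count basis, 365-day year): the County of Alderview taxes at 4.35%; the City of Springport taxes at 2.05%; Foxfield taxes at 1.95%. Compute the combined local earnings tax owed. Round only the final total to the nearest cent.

The County of Alderview, January 1 – August 22, 1995: 234 days → €35,000 × 4.35% × 234/365 = €976.0685
The City of Springport, August 23 – November 16, 1995: 86 days → €35,000 × 2.05% × 86/365 = €169.0548
Foxfield, November 17 – December 31, 1995: 45 days → €35,000 × 1.95% × 45/365 = €84.1438
Total = €1,229.2671

€1,229.27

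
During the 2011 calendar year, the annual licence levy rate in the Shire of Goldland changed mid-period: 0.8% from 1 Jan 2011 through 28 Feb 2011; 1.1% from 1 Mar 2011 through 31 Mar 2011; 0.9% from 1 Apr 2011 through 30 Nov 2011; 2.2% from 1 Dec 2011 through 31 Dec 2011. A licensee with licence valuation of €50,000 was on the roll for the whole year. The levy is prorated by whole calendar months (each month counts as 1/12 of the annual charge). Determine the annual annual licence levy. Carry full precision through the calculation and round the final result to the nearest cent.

€504.17

1 Jan – 28 Feb 2011: 2 months at 0.8% → €50,000 × 0.8% × 2/12 = €66.6667
1 Mar – 31 Mar 2011: 1 month at 1.1% → €50,000 × 1.1% × 1/12 = €45.8333
1 Apr – 30 Nov 2011: 8 months at 0.9% → €50,000 × 0.9% × 8/12 = €300.0000
1 Dec – 31 Dec 2011: 1 month at 2.2% → €50,000 × 2.2% × 1/12 = €91.6667
Total = €504.1667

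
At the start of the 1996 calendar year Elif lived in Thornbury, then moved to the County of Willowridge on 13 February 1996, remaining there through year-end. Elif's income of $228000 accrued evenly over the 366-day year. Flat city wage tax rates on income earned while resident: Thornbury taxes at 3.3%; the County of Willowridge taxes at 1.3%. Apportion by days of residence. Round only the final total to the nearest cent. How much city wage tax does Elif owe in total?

Thornbury, 1 January – 12 February 1996: 43 days → $228000 × 3.3% × 43/366 = $883.9672
The County of Willowridge, 13 February – 31 December 1996: 323 days → $228000 × 1.3% × 323/366 = $2615.7705
Total = $3499.7377

$3499.74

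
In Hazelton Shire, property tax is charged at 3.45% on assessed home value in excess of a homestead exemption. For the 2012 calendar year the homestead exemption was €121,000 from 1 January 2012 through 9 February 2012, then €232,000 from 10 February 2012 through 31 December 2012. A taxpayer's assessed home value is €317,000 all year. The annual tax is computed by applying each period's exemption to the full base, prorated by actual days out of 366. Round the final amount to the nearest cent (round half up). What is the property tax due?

1 January – 9 February 2012: 40 days, exemption €121,000 → (€317,000 − €121,000) × 3.45% × 40/366 = €739.0164
10 February – 31 December 2012: 326 days, exemption €232,000 → (€317,000 − €232,000) × 3.45% × 326/366 = €2,612.0082
Total = €3,351.0246

€3,351.02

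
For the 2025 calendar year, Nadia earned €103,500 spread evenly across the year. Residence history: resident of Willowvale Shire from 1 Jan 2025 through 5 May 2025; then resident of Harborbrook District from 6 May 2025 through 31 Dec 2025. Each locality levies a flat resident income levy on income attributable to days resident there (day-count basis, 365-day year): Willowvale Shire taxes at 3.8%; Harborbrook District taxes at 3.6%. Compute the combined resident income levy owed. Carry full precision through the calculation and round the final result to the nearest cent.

€3,796.89

Willowvale Shire, 1 Jan – 5 May 2025: 125 days → €103,500 × 3.8% × 125/365 = €1,346.9178
Harborbrook District, 6 May – 31 Dec 2025: 240 days → €103,500 × 3.6% × 240/365 = €2,449.9726
Total = €3,796.8904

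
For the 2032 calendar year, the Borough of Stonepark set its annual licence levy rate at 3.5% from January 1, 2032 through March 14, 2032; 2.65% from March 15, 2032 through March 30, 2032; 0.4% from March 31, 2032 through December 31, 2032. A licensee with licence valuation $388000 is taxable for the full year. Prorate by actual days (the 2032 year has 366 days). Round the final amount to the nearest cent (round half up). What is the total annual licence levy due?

January 1 – March 14, 2032: 74 days at 3.5% → $388000 × 3.5% × 74/366 = $2745.6831
March 15 – March 30, 2032: 16 days at 2.65% → $388000 × 2.65% × 16/366 = $449.4863
March 31 – December 31, 2032: 276 days at 0.4% → $388000 × 0.4% × 276/366 = $1170.3607
Total = $4365.5301

$4365.53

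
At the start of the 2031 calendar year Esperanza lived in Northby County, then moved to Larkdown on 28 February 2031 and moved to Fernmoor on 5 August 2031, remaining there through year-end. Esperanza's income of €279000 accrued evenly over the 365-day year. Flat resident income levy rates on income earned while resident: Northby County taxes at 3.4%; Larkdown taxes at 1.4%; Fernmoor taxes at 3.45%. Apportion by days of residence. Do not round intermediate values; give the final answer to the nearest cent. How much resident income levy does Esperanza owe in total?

€7127.49

Northby County, 1 January – 27 February 2031: 58 days → €279000 × 3.4% × 58/365 = €1507.3644
Larkdown, 28 February – 4 August 2031: 158 days → €279000 × 1.4% × 158/365 = €1690.8164
Fernmoor, 5 August – 31 December 2031: 149 days → €279000 × 3.45% × 149/365 = €3929.3137
Total = €7127.4945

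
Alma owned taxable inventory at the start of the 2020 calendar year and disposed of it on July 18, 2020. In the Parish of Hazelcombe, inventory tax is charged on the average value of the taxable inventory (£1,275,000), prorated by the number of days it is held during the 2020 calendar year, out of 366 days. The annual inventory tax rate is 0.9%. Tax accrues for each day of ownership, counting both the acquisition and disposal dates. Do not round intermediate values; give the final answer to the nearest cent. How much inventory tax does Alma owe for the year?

Days held (January 1 – July 18, 2020): 200 out of 366
Tax = £1,275,000 × 0.9% × 200/366 = £6,270.4918

£6,270.49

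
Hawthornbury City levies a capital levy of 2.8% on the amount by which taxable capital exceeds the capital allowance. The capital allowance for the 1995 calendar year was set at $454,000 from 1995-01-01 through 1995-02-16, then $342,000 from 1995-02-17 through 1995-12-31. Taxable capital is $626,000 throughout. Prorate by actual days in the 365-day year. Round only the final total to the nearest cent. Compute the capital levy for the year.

1995-01-01 to 1995-02-16: 47 days, exemption $454,000 → ($626,000 − $454,000) × 2.8% × 47/365 = $620.1425
1995-02-17 to 1995-12-31: 318 days, exemption $342,000 → ($626,000 − $342,000) × 2.8% × 318/365 = $6,928.0438
Total = $7,548.1863

$7,548.19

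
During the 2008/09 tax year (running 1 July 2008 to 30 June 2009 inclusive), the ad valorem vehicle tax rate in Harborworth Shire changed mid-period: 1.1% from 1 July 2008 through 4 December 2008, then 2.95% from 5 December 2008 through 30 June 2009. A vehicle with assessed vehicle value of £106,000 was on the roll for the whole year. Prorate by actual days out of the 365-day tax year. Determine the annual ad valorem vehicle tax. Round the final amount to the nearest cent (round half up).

£2,283.50

1 July – 4 December 2008: 157 days at 1.1% → £106,000 × 1.1% × 157/365 = £501.5397
5 December 2008 – 30 June 2009: 208 days at 2.95% → £106,000 × 2.95% × 208/365 = £1,781.9616
Total = £2,283.5014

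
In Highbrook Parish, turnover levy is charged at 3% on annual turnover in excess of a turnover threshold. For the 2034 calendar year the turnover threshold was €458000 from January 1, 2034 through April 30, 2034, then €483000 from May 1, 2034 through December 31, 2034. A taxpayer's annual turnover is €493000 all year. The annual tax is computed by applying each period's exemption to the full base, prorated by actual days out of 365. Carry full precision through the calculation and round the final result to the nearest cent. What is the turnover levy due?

€546.58

January 1 – April 30, 2034: 120 days, exemption €458000 → (€493000 − €458000) × 3% × 120/365 = €345.2055
May 1 – December 31, 2034: 245 days, exemption €483000 → (€493000 − €483000) × 3% × 245/365 = €201.3699
Total = €546.5753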